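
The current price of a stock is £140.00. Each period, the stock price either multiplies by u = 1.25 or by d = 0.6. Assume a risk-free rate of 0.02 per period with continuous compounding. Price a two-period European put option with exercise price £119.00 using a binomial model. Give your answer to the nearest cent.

Risk-neutral probability p = (e^0.02 − 0.6)/(1.25 − 0.6) = 0.4202/0.6500 = 0.6465
Terminal stock prices: S_uu = 218.8, S_ud = 105, S_dd = 50.4
Terminal payoffs (K − S): max(-99.75, 0) = 0, max(14, 0) = 14, max(68.6, 0) = 68.6
Node u (S = 175): V_u = e^(−0.02)·[0.6465·0.0000 + 0.3535·14.0000] = 4.8515
Node d (S = 84): V_d = e^(−0.02)·[0.6465·14.0000 + 0.3535·68.6000] = 32.6436
Node 0 (S = 140): V_0 = e^(−0.02)·[0.6465·4.8515 + 0.3535·32.6436] = 14.3864

£14.39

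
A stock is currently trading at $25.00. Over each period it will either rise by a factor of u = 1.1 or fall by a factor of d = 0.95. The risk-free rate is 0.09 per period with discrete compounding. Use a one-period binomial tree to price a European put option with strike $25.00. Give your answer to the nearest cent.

Risk-neutral probability p = (1 + 0.09 − 0.95)/(1.1 − 0.95) = 0.1400/0.1500 = 0.9333
Terminal stock prices: S_u = 27.5, S_d = 23.75
Terminal payoffs (K − S): max(-2.5, 0) = 0, max(1.25, 0) = 1.25
Node 0 (S = 25): V_0 = 1/1.09·[0.9333·0.0000 + 0.0667·1.2500] = 0.0765

$0.08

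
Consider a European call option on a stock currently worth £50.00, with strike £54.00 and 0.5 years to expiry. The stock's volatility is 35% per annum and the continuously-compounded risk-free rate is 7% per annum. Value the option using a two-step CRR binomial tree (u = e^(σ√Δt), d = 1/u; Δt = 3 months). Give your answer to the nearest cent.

CRR parameters: u = e^(σ√Δt) = e^(0.35·√0.25) = 1.1912, d = 1/u = 0.8395
Per-period rate: rΔt = 0.07·0.25 = 0.0175, so R = e^0.0175 = 1.0177
Risk-neutral probability p = (e^0.0175 − 0.8395)/(1.1912 − 0.8395) = 0.1782/0.3518 = 0.5065
Terminal stock prices: S_uu = 70.95, S_ud = 50, S_dd = 35.23
Terminal payoffs (S − K): max(16.95, 0) = 16.95, max(-4, 0) = 0, max(-18.77, 0) = 0
Node u (S = 59.56): V_u = e^(−0.0175)·[0.5065·16.9534 + 0.4935·0.0000] = 8.4387
Node d (S = 41.97): V_d = e^(−0.0175)·[0.5065·0.0000 + 0.4935·0.0000] = 0.0000
Node 0 (S = 50): V_0 = e^(−0.0175)·[0.5065·8.4387 + 0.4935·0.0000] = 4.2004

£4.20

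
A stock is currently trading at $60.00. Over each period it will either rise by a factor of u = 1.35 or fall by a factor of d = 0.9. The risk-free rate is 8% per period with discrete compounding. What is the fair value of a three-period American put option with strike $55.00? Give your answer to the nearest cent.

$1.98

Risk-neutral probability p = (1 + 0.08 − 0.9)/(1.35 − 0.9) = 0.1800/0.4500 = 0.4000
Terminal stock prices: S_uuu = 147.6, S_uud = 98.42, S_udd = 65.61, S_ddd = 43.74
Terminal payoffs (K − S): max(-92.62, 0) = 0, max(-43.42, 0) = 0, max(-10.61, 0) = 0, max(11.26, 0) = 11.26
Node uu (S = 109.4): continuation = 1/1.08·[0.4000·0.0000 + 0.6000·0.0000] = 0.0000; exercise value = 0.0000 ≤ continuation, so V_uu = 0.0000
Node ud (S = 72.9): continuation = 1/1.08·[0.4000·0.0000 + 0.6000·0.0000] = 0.0000; exercise value = 0.0000 ≤ continuation, so V_ud = 0.0000
Node dd (S = 48.6): continuation = 1/1.08·[0.4000·0.0000 + 0.6000·11.2600] = 6.2556; exercise value = 6.4000 > continuation, so V_dd = 6.4000 (exercise)
Node u (S = 81): continuation = 1/1.08·[0.4000·0.0000 + 0.6000·0.0000] = 0.0000; exercise value = 0.0000 ≤ continuation, so V_u = 0.0000
Node d (S = 54): continuation = 1/1.08·[0.4000·0.0000 + 0.6000·6.4000] = 3.5556; exercise value = 1.0000 ≤ continuation, so V_d = 3.5556
Node 0 (S = 60): continuation = 1/1.08·[0.4000·0.0000 + 0.6000·3.5556] = 1.9753; exercise value = 0.0000 ≤ continuation, so V_0 = 1.9753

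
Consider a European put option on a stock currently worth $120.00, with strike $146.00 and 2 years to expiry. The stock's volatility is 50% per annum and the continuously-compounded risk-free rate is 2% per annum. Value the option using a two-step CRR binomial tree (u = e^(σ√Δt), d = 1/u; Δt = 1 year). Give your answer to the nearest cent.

$47.55

CRR parameters: u = e^(σ√Δt) = e^(0.5·√1) = 1.6487, d = 1/u = 0.6065
Per-period rate: rΔt = 0.02·1 = 0.02, so R = e^0.02 = 1.0202
Risk-neutral probability p = (e^0.02 − 0.6065)/(1.6487 − 0.6065) = 0.4137/1.0422 = 0.3969
Terminal stock prices: S_uu = 326.2, S_ud = 120, S_dd = 44.15
Terminal payoffs (K − S): max(-180.2, 0) = 0, max(26, 0) = 26, max(101.9, 0) = 101.9
Node u (S = 197.8): V_u = e^(−0.02)·[0.3969·0.0000 + 0.6031·26.0000] = 15.3695
Node d (S = 72.78): V_d = e^(−0.02)·[0.3969·26.0000 + 0.6031·101.8545] = 70.3253
Node 0 (S = 120): V_0 = e^(−0.02)·[0.3969·15.3695 + 0.6031·70.3253] = 47.5514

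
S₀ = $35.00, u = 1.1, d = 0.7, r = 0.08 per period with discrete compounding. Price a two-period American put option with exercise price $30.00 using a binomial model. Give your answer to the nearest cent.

Risk-neutral probability p = (1 + 0.08 − 0.7)/(1.1 − 0.7) = 0.3800/0.4000 = 0.9500
Terminal stock prices: S_uu = 42.35, S_ud = 26.95, S_dd = 17.15
Terminal payoffs (K − S): max(-12.35, 0) = 0, max(3.05, 0) = 3.05, max(12.85, 0) = 12.85
Node u (S = 38.5): continuation = 1/1.08·[0.9500·0.0000 + 0.0500·3.0500] = 0.1412; exercise value = 0.0000 ≤ continuation, so V_u = 0.1412
Node d (S = 24.5): continuation = 1/1.08·[0.9500·3.0500 + 0.0500·12.8500] = 3.2778; exercise value = 5.5000 > continuation, so V_d = 5.5000 (exercise)
Node 0 (S = 35): continuation = 1/1.08·[0.9500·0.1412 + 0.0500·5.5000] = 0.3788; exercise value = 0.0000 ≤ continuation, so V_0 = 0.3788

$0.38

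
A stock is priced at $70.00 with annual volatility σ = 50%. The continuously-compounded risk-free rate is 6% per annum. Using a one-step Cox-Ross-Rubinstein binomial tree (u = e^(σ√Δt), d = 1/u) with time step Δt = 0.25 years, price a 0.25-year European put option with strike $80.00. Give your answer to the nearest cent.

$13.36

CRR parameters: u = e^(σ√Δt) = e^(0.5·√0.25) = 1.2840, d = 1/u = 0.7788
Per-period rate: rΔt = 0.06·0.25 = 0.015, so R = e^0.015 = 1.0151
Risk-neutral probability p = (e^0.015 − 0.7788)/(1.2840 − 0.7788) = 0.2363/0.5052 = 0.4677
Terminal stock prices: S_u = 89.88, S_d = 54.52
Terminal payoffs (K − S): max(-9.882, 0) = 0, max(25.48, 0) = 25.48
Node 0 (S = 70): V_0 = e^(−0.015)·[0.4677·0.0000 + 0.5323·25.4839] = 13.3622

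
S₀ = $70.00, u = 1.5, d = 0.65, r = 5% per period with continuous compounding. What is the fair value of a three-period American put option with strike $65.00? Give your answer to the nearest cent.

$13.61

Risk-neutral probability p = (e^0.05 − 0.65)/(1.5 − 0.65) = 0.4013/0.8500 = 0.4721
Terminal stock prices: S_uuu = 236.2, S_uud = 102.4, S_udd = 44.36, S_ddd = 19.22
Terminal payoffs (K − S): max(-171.2, 0) = 0, max(-37.38, 0) = 0, max(20.64, 0) = 20.64, max(45.78, 0) = 45.78
Node uu (S = 157.5): continuation = e^(−0.05)·[0.4721·0.0000 + 0.5279·0.0000] = 0.0000; exercise value = 0.0000 ≤ continuation, so V_uu = 0.0000
Node ud (S = 68.25): continuation = e^(−0.05)·[0.4721·0.0000 + 0.5279·20.6375] = 10.3635; exercise value = 0.0000 ≤ continuation, so V_ud = 10.3635
Node dd (S = 29.58): continuation = e^(−0.05)·[0.4721·20.6375 + 0.5279·45.7763] = 32.2549; exercise value = 35.4250 > continuation, so V_dd = 35.4250 (exercise)
Node u (S = 105): continuation = e^(−0.05)·[0.4721·0.0000 + 0.5279·10.3635] = 5.2042; exercise value = 0.0000 ≤ continuation, so V_u = 5.2042
Node d (S = 45.5): continuation = e^(−0.05)·[0.4721·10.3635 + 0.5279·35.4250] = 22.4432; exercise value = 19.5000 ≤ continuation, so V_d = 22.4432
Node 0 (S = 70): continuation = e^(−0.05)·[0.4721·5.2042 + 0.5279·22.4432] = 13.6073; exercise value = 0.0000 ≤ continuation, so V_0 = 13.6073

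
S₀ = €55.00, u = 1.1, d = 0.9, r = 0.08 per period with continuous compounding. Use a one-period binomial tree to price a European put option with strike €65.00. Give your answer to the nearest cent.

Risk-neutral probability p = (e^0.08 − 0.9)/(1.1 − 0.9) = 0.1833/0.2000 = 0.9164
Terminal stock prices: S_u = 60.5, S_d = 49.5
Terminal payoffs (K − S): max(4.5, 0) = 4.5, max(15.5, 0) = 15.5
Node 0 (S = 55): V_0 = e^(−0.08)·[0.9164·4.5000 + 0.0836·15.5000] = 5.0026

€5.00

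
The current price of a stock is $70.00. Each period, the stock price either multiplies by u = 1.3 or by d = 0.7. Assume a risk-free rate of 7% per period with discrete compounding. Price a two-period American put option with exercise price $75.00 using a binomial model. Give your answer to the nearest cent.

$11.65

Risk-neutral probability p = (1 + 0.07 − 0.7)/(1.3 − 0.7) = 0.3700/0.6000 = 0.6167
Terminal stock prices: S_uu = 118.3, S_ud = 63.7, S_dd = 34.3
Terminal payoffs (K − S): max(-43.3, 0) = 0, max(11.3, 0) = 11.3, max(40.7, 0) = 40.7
Node u (S = 91): continuation = 1/1.07·[0.6167·0.0000 + 0.3833·11.3000] = 4.0483; exercise value = 0.0000 ≤ continuation, so V_u = 4.0483
Node d (S = 49): continuation = 1/1.07·[0.6167·11.3000 + 0.3833·40.7000] = 21.0935; exercise value = 26.0000 > continuation, so V_d = 26.0000 (exercise)
Node 0 (S = 70): continuation = 1/1.07·[0.6167·4.0483 + 0.3833·26.0000] = 11.6478; exercise value = 5.0000 ≤ continuation, so V_0 = 11.6478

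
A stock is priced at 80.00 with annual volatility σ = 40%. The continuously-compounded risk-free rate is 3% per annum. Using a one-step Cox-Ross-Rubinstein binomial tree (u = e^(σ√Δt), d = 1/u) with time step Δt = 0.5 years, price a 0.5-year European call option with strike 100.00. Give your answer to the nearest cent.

CRR parameters: u = e^(σ√Δt) = e^(0.4·√0.5) = 1.3269, d = 1/u = 0.7536
Per-period rate: rΔt = 0.03·0.5 = 0.015, so R = e^0.015 = 1.0151
Risk-neutral probability p = (e^0.015 − 0.7536)/(1.3269 − 0.7536) = 0.2615/0.5733 = 0.4561
Terminal stock prices: S_u = 106.2, S_d = 60.29
Terminal payoffs (S − K): max(6.152, 0) = 6.152, max(-39.71, 0) = 0
Node 0 (S = 80): V_0 = e^(−0.015)·[0.4561·6.1517 + 0.5439·0.0000] = 2.7641

2.76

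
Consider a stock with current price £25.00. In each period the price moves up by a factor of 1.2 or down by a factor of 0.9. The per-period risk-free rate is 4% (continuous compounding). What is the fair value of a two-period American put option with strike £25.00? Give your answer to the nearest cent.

Risk-neutral probability p = (e^0.04 − 0.9)/(1.2 − 0.9) = 0.1408/0.3000 = 0.4694
Terminal stock prices: S_uu = 36, S_ud = 27, S_dd = 20.25
Terminal payoffs (K − S): max(-11, 0) = 0, max(-2, 0) = 0, max(4.75, 0) = 4.75
Node u (S = 30): continuation = e^(−0.04)·[0.4694·0.0000 + 0.5306·0.0000] = 0.0000; exercise value = 0.0000 ≤ continuation, so V_u = 0.0000
Node d (S = 22.5): continuation = e^(−0.04)·[0.4694·0.0000 + 0.5306·4.7500] = 2.4217; exercise value = 2.5000 > continuation, so V_d = 2.5000 (exercise)
Node 0 (S = 25): continuation = e^(−0.04)·[0.4694·0.0000 + 0.5306·2.5000] = 1.2746; exercise value = 0.0000 ≤ continuation, so V_0 = 1.2746

£1.27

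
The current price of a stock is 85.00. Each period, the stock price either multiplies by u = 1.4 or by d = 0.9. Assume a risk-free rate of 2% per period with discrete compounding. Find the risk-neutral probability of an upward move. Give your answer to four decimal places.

p = 0.2400

Risk-neutral probability p = (1 + 0.02 − 0.9)/(1.4 − 0.9) = 0.1200/0.5000 = 0.2400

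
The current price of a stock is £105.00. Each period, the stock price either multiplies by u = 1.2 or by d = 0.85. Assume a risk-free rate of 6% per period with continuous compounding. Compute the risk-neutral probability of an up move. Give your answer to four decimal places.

Risk-neutral probability p = (e^0.06 − 0.85)/(1.2 − 0.85) = 0.2118/0.3500 = 0.6052

p = 0.6052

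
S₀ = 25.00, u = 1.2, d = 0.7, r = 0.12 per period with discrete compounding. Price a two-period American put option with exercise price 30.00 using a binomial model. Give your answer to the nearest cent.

5.00

Risk-neutral probability p = (1 + 0.12 − 0.7)/(1.2 − 0.7) = 0.4200/0.5000 = 0.8400
Terminal stock prices: S_uu = 36, S_ud = 21, S_dd = 12.25
Terminal payoffs (K − S): max(-6, 0) = 0, max(9, 0) = 9, max(17.75, 0) = 17.75
Node u (S = 30): continuation = 1/1.12·[0.8400·0.0000 + 0.1600·9.0000] = 1.2857; exercise value = 0.0000 ≤ continuation, so V_u = 1.2857
Node d (S = 17.5): continuation = 1/1.12·[0.8400·9.0000 + 0.1600·17.7500] = 9.2857; exercise value = 12.5000 > continuation, so V_d = 12.5000 (exercise)
Node 0 (S = 25): continuation = 1/1.12·[0.8400·1.2857 + 0.1600·12.5000] = 2.7500; exercise value = 5.0000 > continuation, so V_0 = 5.0000 (exercise)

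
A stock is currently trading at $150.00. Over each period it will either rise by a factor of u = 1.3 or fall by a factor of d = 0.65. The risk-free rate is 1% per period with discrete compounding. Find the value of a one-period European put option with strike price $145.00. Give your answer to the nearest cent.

$20.98

Risk-neutral probability p = (1 + 0.01 − 0.65)/(1.3 − 0.65) = 0.3600/0.6500 = 0.5538
Terminal stock prices: S_u = 195, S_d = 97.5
Terminal payoffs (K − S): max(-50, 0) = 0, max(47.5, 0) = 47.5
Node 0 (S = 150): V_0 = 1/1.01·[0.5538·0.0000 + 0.4462·47.5000] = 20.9825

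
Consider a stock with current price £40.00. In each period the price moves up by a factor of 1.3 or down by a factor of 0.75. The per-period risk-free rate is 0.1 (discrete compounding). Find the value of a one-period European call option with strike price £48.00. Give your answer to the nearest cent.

£2.31

Risk-neutral probability p = (1 + 0.1 − 0.75)/(1.3 − 0.75) = 0.3500/0.5500 = 0.6364
Terminal stock prices: S_u = 52, S_d = 30
Terminal payoffs (S − K): max(4, 0) = 4, max(-18, 0) = 0
Node 0 (S = 40): V_0 = 1/1.1·[0.6364·4.0000 + 0.3636·0.0000] = 2.3140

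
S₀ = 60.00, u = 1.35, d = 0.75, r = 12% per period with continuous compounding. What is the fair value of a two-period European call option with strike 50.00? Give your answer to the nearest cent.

22.43

Risk-neutral probability p = (e^0.12 − 0.75)/(1.35 − 0.75) = 0.3775/0.6000 = 0.6292
Terminal stock prices: S_uu = 109.4, S_ud = 60.75, S_dd = 33.75
Terminal payoffs (S − K): max(59.35, 0) = 59.35, max(10.75, 0) = 10.75, max(-16.25, 0) = 0
Node u (S = 81): V_u = e^(−0.12)·[0.6292·59.3500 + 0.3708·10.7500] = 36.6540
Node d (S = 45): V_d = e^(−0.12)·[0.6292·10.7500 + 0.3708·0.0000] = 5.9987
Node 0 (S = 60): V_0 = e^(−0.12)·[0.6292·36.6540 + 0.3708·5.9987] = 22.4265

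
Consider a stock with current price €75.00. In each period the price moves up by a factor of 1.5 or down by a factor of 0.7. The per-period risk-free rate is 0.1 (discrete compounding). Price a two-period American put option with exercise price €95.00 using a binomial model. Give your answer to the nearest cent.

Risk-neutral probability p = (1 + 0.1 − 0.7)/(1.5 − 0.7) = 0.4000/0.8000 = 0.5000
Terminal stock prices: S_uu = 168.8, S_ud = 78.75, S_dd = 36.75
Terminal payoffs (K − S): max(-73.75, 0) = 0, max(16.25, 0) = 16.25, max(58.25, 0) = 58.25
Node u (S = 112.5): continuation = 1/1.1·[0.5000·0.0000 + 0.5000·16.2500] = 7.3864; exercise value = 0.0000 ≤ continuation, so V_u = 7.3864
Node d (S = 52.5): continuation = 1/1.1·[0.5000·16.2500 + 0.5000·58.2500] = 33.8636; exercise value = 42.5000 > continuation, so V_d = 42.5000 (exercise)
Node 0 (S = 75): continuation = 1/1.1·[0.5000·7.3864 + 0.5000·42.5000] = 22.6756; exercise value = 20.0000 ≤ continuation, so V_0 = 22.6756

€22.68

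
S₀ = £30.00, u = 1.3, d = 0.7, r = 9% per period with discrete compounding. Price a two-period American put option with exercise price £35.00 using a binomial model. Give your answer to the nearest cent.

Risk-neutral probability p = (1 + 0.09 − 0.7)/(1.3 − 0.7) = 0.3900/0.6000 = 0.6500
Terminal stock prices: S_uu = 50.7, S_ud = 27.3, S_dd = 14.7
Terminal payoffs (K − S): max(-15.7, 0) = 0, max(7.7, 0) = 7.7, max(20.3, 0) = 20.3
Node u (S = 39): continuation = 1/1.09·[0.6500·0.0000 + 0.3500·7.7000] = 2.4725; exercise value = 0.0000 ≤ continuation, so V_u = 2.4725
Node d (S = 21): continuation = 1/1.09·[0.6500·7.7000 + 0.3500·20.3000] = 11.1101; exercise value = 14.0000 > continuation, so V_d = 14.0000 (exercise)
Node 0 (S = 30): continuation = 1/1.09·[0.6500·2.4725 + 0.3500·14.0000] = 5.9698; exercise value = 5.0000 ≤ continuation, so V_0 = 5.9698

£5.97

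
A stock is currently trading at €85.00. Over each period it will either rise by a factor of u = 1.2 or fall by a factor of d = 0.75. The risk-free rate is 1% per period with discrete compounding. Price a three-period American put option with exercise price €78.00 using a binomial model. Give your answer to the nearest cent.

Risk-neutral probability p = (1 + 0.01 − 0.75)/(1.2 − 0.75) = 0.2600/0.4500 = 0.5778
Terminal stock prices: S_uuu = 146.9, S_uud = 91.8, S_udd = 57.38, S_ddd = 35.86
Terminal payoffs (K − S): max(-68.88, 0) = 0, max(-13.8, 0) = 0, max(20.62, 0) = 20.62, max(42.14, 0) = 42.14
Node uu (S = 122.4): continuation = 1/1.01·[0.5778·0.0000 + 0.4222·0.0000] = 0.0000; exercise value = 0.0000 ≤ continuation, so V_uu = 0.0000
Node ud (S = 76.5): continuation = 1/1.01·[0.5778·0.0000 + 0.4222·20.6250] = 8.6221; exercise value = 1.5000 ≤ continuation, so V_ud = 8.6221
Node dd (S = 47.81): continuation = 1/1.01·[0.5778·20.6250 + 0.4222·42.1406] = 29.4152; exercise value = 30.1875 > continuation, so V_dd = 30.1875 (exercise)
Node u (S = 102): continuation = 1/1.01·[0.5778·0.0000 + 0.4222·8.6221] = 3.6044; exercise value = 0.0000 ≤ continuation, so V_u = 3.6044
Node d (S = 63.75): continuation = 1/1.01·[0.5778·8.6221 + 0.4222·30.1875] = 17.5520; exercise value = 14.2500 ≤ continuation, so V_d = 17.5520
Node 0 (S = 85): continuation = 1/1.01·[0.5778·3.6044 + 0.4222·17.5520] = 9.3994; exercise value = 0.0000 ≤ continuation, so V_0 = 9.3994

€9.40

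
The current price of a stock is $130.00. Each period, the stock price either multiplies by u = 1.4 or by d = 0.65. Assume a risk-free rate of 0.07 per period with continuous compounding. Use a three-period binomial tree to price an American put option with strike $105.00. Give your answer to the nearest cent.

$13.19

Risk-neutral probability p = (e^0.07 − 0.65)/(1.4 − 0.65) = 0.4225/0.7500 = 0.5633
Terminal stock prices: S_uuu = 356.7, S_uud = 165.6, S_udd = 76.9, S_ddd = 35.7
Terminal payoffs (K − S): max(-251.7, 0) = 0, max(-60.62, 0) = 0, max(28.1, 0) = 28.1, max(69.3, 0) = 69.3
Node uu (S = 254.8): continuation = e^(−0.07)·[0.5633·0.0000 + 0.4367·0.0000] = 0.0000; exercise value = 0.0000 ≤ continuation, so V_uu = 0.0000
Node ud (S = 118.3): continuation = e^(−0.07)·[0.5633·0.0000 + 0.4367·28.1050] = 11.4425; exercise value = 0.0000 ≤ continuation, so V_ud = 11.4425
Node dd (S = 54.93): continuation = e^(−0.07)·[0.5633·28.1050 + 0.4367·69.2987] = 42.9764; exercise value = 50.0750 > continuation, so V_dd = 50.0750 (exercise)
Node u (S = 182): continuation = e^(−0.07)·[0.5633·0.0000 + 0.4367·11.4425] = 4.6587; exercise value = 0.0000 ≤ continuation, so V_u = 4.6587
Node d (S = 84.5): continuation = e^(−0.07)·[0.5633·11.4425 + 0.4367·50.0750] = 26.3976; exercise value = 20.5000 ≤ continuation, so V_d = 26.3976
Node 0 (S = 130): continuation = e^(−0.07)·[0.5633·4.6587 + 0.4367·26.3976] = 13.1944; exercise value = 0.0000 ≤ continuation, so V_0 = 13.1944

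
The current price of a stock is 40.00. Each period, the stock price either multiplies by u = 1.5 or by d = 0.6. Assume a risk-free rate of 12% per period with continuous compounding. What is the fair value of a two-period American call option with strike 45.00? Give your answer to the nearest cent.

Risk-neutral probability p = (e^0.12 − 0.6)/(1.5 − 0.6) = 0.5275/0.9000 = 0.5861
Terminal stock prices: S_uu = 90, S_ud = 36, S_dd = 14.4
Terminal payoffs (S − K): max(45, 0) = 45, max(-9, 0) = 0, max(-30.6, 0) = 0
Node u (S = 60): continuation = e^(−0.12)·[0.5861·45.0000 + 0.4139·0.0000] = 23.3924; exercise value = 15.0000 ≤ continuation, so V_u = 23.3924
Node d (S = 24): continuation = e^(−0.12)·[0.5861·0.0000 + 0.4139·0.0000] = 0.0000; exercise value = 0.0000 ≤ continuation, so V_d = 0.0000
Node 0 (S = 40): continuation = e^(−0.12)·[0.5861·23.3924 + 0.4139·0.0000] = 12.1601; exercise value = 0.0000 ≤ continuation, so V_0 = 12.1601

12.16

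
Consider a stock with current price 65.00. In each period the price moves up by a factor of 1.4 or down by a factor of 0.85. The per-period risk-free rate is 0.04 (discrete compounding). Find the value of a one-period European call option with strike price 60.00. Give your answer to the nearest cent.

10.30

Risk-neutral probability p = (1 + 0.04 − 0.85)/(1.4 − 0.85) = 0.1900/0.5500 = 0.3455
Terminal stock prices: S_u = 91, S_d = 55.25
Terminal payoffs (S − K): max(31, 0) = 31, max(-4.75, 0) = 0
Node 0 (S = 65): V_0 = 1/1.04·[0.3455·31.0000 + 0.6545·0.0000] = 10.2972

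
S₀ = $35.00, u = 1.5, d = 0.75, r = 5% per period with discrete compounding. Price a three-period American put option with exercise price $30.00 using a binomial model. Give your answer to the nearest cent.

$3.48

Risk-neutral probability p = (1 + 0.05 − 0.75)/(1.5 − 0.75) = 0.3000/0.7500 = 0.4000
Terminal stock prices: S_uuu = 118.1, S_uud = 59.06, S_udd = 29.53, S_ddd = 14.77
Terminal payoffs (K − S): max(-88.12, 0) = 0, max(-29.06, 0) = 0, max(0.4688, 0) = 0.4688, max(15.23, 0) = 15.23
Node uu (S = 78.75): continuation = 1/1.05·[0.4000·0.0000 + 0.6000·0.0000] = 0.0000; exercise value = 0.0000 ≤ continuation, so V_uu = 0.0000
Node ud (S = 39.38): continuation = 1/1.05·[0.4000·0.0000 + 0.6000·0.4688] = 0.2679; exercise value = 0.0000 ≤ continuation, so V_ud = 0.2679
Node dd (S = 19.69): continuation = 1/1.05·[0.4000·0.4688 + 0.6000·15.2344] = 8.8839; exercise value = 10.3125 > continuation, so V_dd = 10.3125 (exercise)
Node u (S = 52.5): continuation = 1/1.05·[0.4000·0.0000 + 0.6000·0.2679] = 0.1531; exercise value = 0.0000 ≤ continuation, so V_u = 0.1531
Node d (S = 26.25): continuation = 1/1.05·[0.4000·0.2679 + 0.6000·10.3125] = 5.9949; exercise value = 3.7500 ≤ continuation, so V_d = 5.9949
Node 0 (S = 35): continuation = 1/1.05·[0.4000·0.1531 + 0.6000·5.9949] = 3.4840; exercise value = 0.0000 ≤ continuation, so V_0 = 3.4840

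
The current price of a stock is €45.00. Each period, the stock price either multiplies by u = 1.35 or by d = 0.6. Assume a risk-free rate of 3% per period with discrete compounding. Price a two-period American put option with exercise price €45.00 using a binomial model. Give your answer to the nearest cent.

€9.43

Risk-neutral probability p = (1 + 0.03 − 0.6)/(1.35 − 0.6) = 0.4300/0.7500 = 0.5733
Terminal stock prices: S_uu = 82.01, S_ud = 36.45, S_dd = 16.2
Terminal payoffs (K − S): max(-37.01, 0) = 0, max(8.55, 0) = 8.55, max(28.8, 0) = 28.8
Node u (S = 60.75): continuation = 1/1.03·[0.5733·0.0000 + 0.4267·8.5500] = 3.5417; exercise value = 0.0000 ≤ continuation, so V_u = 3.5417
Node d (S = 27): continuation = 1/1.03·[0.5733·8.5500 + 0.4267·28.8000] = 16.6893; exercise value = 18.0000 > continuation, so V_d = 18.0000 (exercise)
Node 0 (S = 45): continuation = 1/1.03·[0.5733·3.5417 + 0.4267·18.0000] = 9.4278; exercise value = 0.0000 ≤ continuation, so V_0 = 9.4278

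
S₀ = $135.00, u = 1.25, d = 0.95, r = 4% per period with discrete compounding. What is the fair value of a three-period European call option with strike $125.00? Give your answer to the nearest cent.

$26.70

Risk-neutral probability p = (1 + 0.04 − 0.95)/(1.25 − 0.95) = 0.0900/0.3000 = 0.3000
Terminal stock prices: S_uuu = 263.7, S_uud = 200.4, S_udd = 152.3, S_ddd = 115.7
Terminal payoffs (S − K): max(138.7, 0) = 138.7, max(75.39, 0) = 75.39, max(27.3, 0) = 27.3, max(-9.254, 0) = 0
Node uu (S = 210.9): V_uu = 1/1.04·[0.3000·138.6719 + 0.7000·75.3906] = 90.7452
Node ud (S = 160.3): V_ud = 1/1.04·[0.3000·75.3906 + 0.7000·27.2969] = 40.1202
Node dd (S = 121.8): V_dd = 1/1.04·[0.3000·27.2969 + 0.7000·0.0000] = 7.8741
Node u (S = 168.8): V_u = 1/1.04·[0.3000·90.7452 + 0.7000·40.1202] = 53.1805
Node d (S = 128.2): V_d = 1/1.04·[0.3000·40.1202 + 0.7000·7.8741] = 16.8730
Node 0 (S = 135): V_0 = 1/1.04·[0.3000·53.1805 + 0.7000·16.8730] = 26.6974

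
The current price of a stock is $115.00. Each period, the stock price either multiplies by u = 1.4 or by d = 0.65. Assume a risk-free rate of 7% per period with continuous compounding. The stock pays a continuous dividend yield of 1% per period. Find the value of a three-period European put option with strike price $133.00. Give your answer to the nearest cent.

Per-period risk-free factor R = e^0.07 = 1.0725; dividend-adjusted growth = e^(0.07−0.01) = 1.0618.
Risk-neutral probability p = (1.0618 − 0.65)/(1.4 − 0.65) = 0.4118/0.7500 = 0.5491
Terminal stock prices: S_uuu = 315.6, S_uud = 146.5, S_udd = 68.02, S_ddd = 31.58
Terminal payoffs (K − S): max(-182.6, 0) = 0, max(-13.51, 0) = 0, max(64.98, 0) = 64.98, max(101.4, 0) = 101.4
Node uu (S = 225.4): V_uu = e^(−0.07)·[0.5491·0.0000 + 0.4509·0.0000] = 0.0000
Node ud (S = 104.7): V_ud = e^(−0.07)·[0.5491·0.0000 + 0.4509·64.9775] = 27.3167
Node dd (S = 48.59): V_dd = e^(−0.07)·[0.5491·64.9775 + 0.4509·101.4181] = 75.9043
Node u (S = 161): V_u = e^(−0.07)·[0.5491·0.0000 + 0.4509·27.3167] = 11.4840
Node d (S = 74.75): V_d = e^(−0.07)·[0.5491·27.3167 + 0.4509·75.9043] = 45.8962
Node 0 (S = 115): V_0 = e^(−0.07)·[0.5491·11.4840 + 0.4509·45.8962] = 25.1746

$25.17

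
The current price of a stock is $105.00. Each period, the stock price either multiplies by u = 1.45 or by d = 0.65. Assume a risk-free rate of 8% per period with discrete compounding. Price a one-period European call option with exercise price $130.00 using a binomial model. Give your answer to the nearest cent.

Risk-neutral probability p = (1 + 0.08 − 0.65)/(1.45 − 0.65) = 0.4300/0.8000 = 0.5375
Terminal stock prices: S_u = 152.2, S_d = 68.25
Terminal payoffs (S − K): max(22.25, 0) = 22.25, max(-61.75, 0) = 0
Node 0 (S = 105): V_0 = 1/1.08·[0.5375·22.2500 + 0.4625·0.0000] = 11.0735

$11.07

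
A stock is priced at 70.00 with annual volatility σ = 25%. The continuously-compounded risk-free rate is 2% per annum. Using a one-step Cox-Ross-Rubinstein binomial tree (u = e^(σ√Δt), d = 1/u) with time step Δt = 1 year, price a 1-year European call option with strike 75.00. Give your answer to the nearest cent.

CRR parameters: u = e^(σ√Δt) = e^(0.25·√1) = 1.2840, d = 1/u = 0.7788
Per-period rate: rΔt = 0.02·1 = 0.02, so R = e^0.02 = 1.0202
Risk-neutral probability p = (e^0.02 − 0.7788)/(1.2840 − 0.7788) = 0.2414/0.5052 = 0.4778
Terminal stock prices: S_u = 89.88, S_d = 54.52
Terminal payoffs (S − K): max(14.88, 0) = 14.88, max(-20.48, 0) = 0
Node 0 (S = 70): V_0 = e^(−0.02)·[0.4778·14.8818 + 0.5222·0.0000] = 6.9698

6.97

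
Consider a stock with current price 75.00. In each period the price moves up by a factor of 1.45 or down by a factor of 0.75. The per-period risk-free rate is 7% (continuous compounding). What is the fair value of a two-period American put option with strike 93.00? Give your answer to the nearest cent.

Risk-neutral probability p = (e^0.07 − 0.75)/(1.45 − 0.75) = 0.3225/0.7000 = 0.4607
Terminal stock prices: S_uu = 157.7, S_ud = 81.56, S_dd = 42.19
Terminal payoffs (K − S): max(-64.69, 0) = 0, max(11.44, 0) = 11.44, max(50.81, 0) = 50.81
Node u (S = 108.8): continuation = e^(−0.07)·[0.4607·0.0000 + 0.5393·11.4375] = 5.7510; exercise value = 0.0000 ≤ continuation, so V_u = 5.7510
Node d (S = 56.25): continuation = e^(−0.07)·[0.4607·11.4375 + 0.5393·50.8125] = 30.4626; exercise value = 36.7500 > continuation, so V_d = 36.7500 (exercise)
Node 0 (S = 75): continuation = e^(−0.07)·[0.4607·5.7510 + 0.5393·36.7500] = 20.9490; exercise value = 18.0000 ≤ continuation, so V_0 = 20.9490

20.95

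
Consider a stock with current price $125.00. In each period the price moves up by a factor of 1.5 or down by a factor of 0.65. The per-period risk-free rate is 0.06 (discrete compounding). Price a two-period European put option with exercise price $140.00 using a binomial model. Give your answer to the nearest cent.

Risk-neutral probability p = (1 + 0.06 − 0.65)/(1.5 − 0.65) = 0.4100/0.8500 = 0.4824
Terminal stock prices: S_uu = 281.2, S_ud = 121.9, S_dd = 52.81
Terminal payoffs (K − S): max(-141.2, 0) = 0, max(18.12, 0) = 18.12, max(87.19, 0) = 87.19
Node u (S = 187.5): V_u = 1/1.06·[0.4824·0.0000 + 0.5176·18.1250] = 8.8513
Node d (S = 81.25): V_d = 1/1.06·[0.4824·18.1250 + 0.5176·87.1875] = 50.8255
Node 0 (S = 125): V_0 = 1/1.06·[0.4824·8.8513 + 0.5176·50.8255] = 28.8482

$28.85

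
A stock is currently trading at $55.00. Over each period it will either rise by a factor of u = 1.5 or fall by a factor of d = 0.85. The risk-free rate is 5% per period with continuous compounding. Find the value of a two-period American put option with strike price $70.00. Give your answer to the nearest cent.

$15.27

Risk-neutral probability p = (e^0.05 − 0.85)/(1.5 − 0.85) = 0.2013/0.6500 = 0.3096
Terminal stock prices: S_uu = 123.8, S_ud = 70.12, S_dd = 39.74
Terminal payoffs (K − S): max(-53.75, 0) = 0, max(-0.125, 0) = 0, max(30.26, 0) = 30.26
Node u (S = 82.5): continuation = e^(−0.05)·[0.3096·0.0000 + 0.6904·0.0000] = 0.0000; exercise value = 0.0000 ≤ continuation, so V_u = 0.0000
Node d (S = 46.75): continuation = e^(−0.05)·[0.3096·0.0000 + 0.6904·30.2625] = 19.8729; exercise value = 23.2500 > continuation, so V_d = 23.2500 (exercise)
Node 0 (S = 55): continuation = e^(−0.05)·[0.3096·0.0000 + 0.6904·23.2500] = 15.2679; exercise value = 15.0000 ≤ continuation, so V_0 = 15.2679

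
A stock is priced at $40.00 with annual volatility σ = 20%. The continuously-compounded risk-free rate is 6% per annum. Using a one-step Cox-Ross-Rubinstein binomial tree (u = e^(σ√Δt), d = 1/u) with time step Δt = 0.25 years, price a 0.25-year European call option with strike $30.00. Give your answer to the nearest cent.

$10.45

CRR parameters: u = e^(σ√Δt) = e^(0.2·√0.25) = 1.1052, d = 1/u = 0.9048
Per-period rate: rΔt = 0.06·0.25 = 0.015, so R = e^0.015 = 1.0151
Risk-neutral probability p = (e^0.015 − 0.9048)/(1.1052 − 0.9048) = 0.1103/0.2003 = 0.5505
Terminal stock prices: S_u = 44.21, S_d = 36.19
Terminal payoffs (S − K): max(14.21, 0) = 14.21, max(6.193, 0) = 6.193
Node 0 (S = 40): V_0 = e^(−0.015)·[0.5505·14.2068 + 0.4495·6.1935] = 10.4466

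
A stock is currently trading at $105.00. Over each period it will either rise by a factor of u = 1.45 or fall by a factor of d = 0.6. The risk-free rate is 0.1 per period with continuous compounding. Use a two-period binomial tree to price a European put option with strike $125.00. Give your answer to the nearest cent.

$25.03

Risk-neutral probability p = (e^0.1 − 0.6)/(1.45 − 0.6) = 0.5052/0.8500 = 0.5943
Terminal stock prices: S_uu = 220.8, S_ud = 91.35, S_dd = 37.8
Terminal payoffs (K − S): max(-95.76, 0) = 0, max(33.65, 0) = 33.65, max(87.2, 0) = 87.2
Node u (S = 152.2): V_u = e^(−0.1)·[0.5943·0.0000 + 0.4057·33.6500] = 12.3521
Node d (S = 63): V_d = e^(−0.1)·[0.5943·33.6500 + 0.4057·87.2000] = 50.1047
Node 0 (S = 105): V_0 = e^(−0.1)·[0.5943·12.3521 + 0.4057·50.1047] = 25.0347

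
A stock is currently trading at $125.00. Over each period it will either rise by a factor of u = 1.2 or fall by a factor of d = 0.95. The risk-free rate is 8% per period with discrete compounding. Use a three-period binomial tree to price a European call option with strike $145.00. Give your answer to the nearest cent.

Risk-neutral probability p = (1 + 0.08 − 0.95)/(1.2 − 0.95) = 0.1300/0.2500 = 0.5200
Terminal stock prices: S_uuu = 216, S_uud = 171, S_udd = 135.4, S_ddd = 107.2
Terminal payoffs (S − K): max(71, 0) = 71, max(26, 0) = 26, max(-9.625, 0) = 0, max(-37.83, 0) = 0
Node uu (S = 180): V_uu = 1/1.08·[0.5200·71.0000 + 0.4800·26.0000] = 45.7407
Node ud (S = 142.5): V_ud = 1/1.08·[0.5200·26.0000 + 0.4800·0.0000] = 12.5185
Node dd (S = 112.8): V_dd = 1/1.08·[0.5200·0.0000 + 0.4800·0.0000] = 0.0000
Node u (S = 150): V_u = 1/1.08·[0.5200·45.7407 + 0.4800·12.5185] = 27.5871
Node d (S = 118.8): V_d = 1/1.08·[0.5200·12.5185 + 0.4800·0.0000] = 6.0274
Node 0 (S = 125): V_0 = 1/1.08·[0.5200·27.5871 + 0.4800·6.0274] = 15.9615

$15.96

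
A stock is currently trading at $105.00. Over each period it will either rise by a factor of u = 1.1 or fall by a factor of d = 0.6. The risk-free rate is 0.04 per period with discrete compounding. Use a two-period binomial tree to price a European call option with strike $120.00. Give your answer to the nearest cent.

$5.05

Risk-neutral probability p = (1 + 0.04 − 0.6)/(1.1 − 0.6) = 0.4400/0.5000 = 0.8800
Terminal stock prices: S_uu = 127.1, S_ud = 69.3, S_dd = 37.8
Terminal payoffs (S − K): max(7.05, 0) = 7.05, max(-50.7, 0) = 0, max(-82.2, 0) = 0
Node u (S = 115.5): V_u = 1/1.04·[0.8800·7.0500 + 0.1200·0.0000] = 5.9654
Node d (S = 63): V_d = 1/1.04·[0.8800·0.0000 + 0.1200·0.0000] = 0.0000
Node 0 (S = 105): V_0 = 1/1.04·[0.8800·5.9654 + 0.1200·0.0000] = 5.0476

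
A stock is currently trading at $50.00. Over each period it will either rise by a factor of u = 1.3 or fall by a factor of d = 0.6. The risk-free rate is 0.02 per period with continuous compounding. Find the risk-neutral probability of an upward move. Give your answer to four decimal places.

Risk-neutral probability p = (e^0.02 − 0.6)/(1.3 − 0.6) = 0.4202/0.7000 = 0.6003

p = 0.6003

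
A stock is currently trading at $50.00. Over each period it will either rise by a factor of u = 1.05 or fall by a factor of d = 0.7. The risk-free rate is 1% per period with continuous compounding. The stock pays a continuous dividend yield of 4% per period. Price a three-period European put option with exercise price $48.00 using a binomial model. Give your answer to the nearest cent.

$6.66

Per-period risk-free factor R = e^0.01 = 1.0101; dividend-adjusted growth = e^(0.01−0.04) = 0.9704.
Risk-neutral probability p = (0.9704 − 0.7)/(1.05 − 0.7) = 0.2704/0.3500 = 0.7727
Terminal stock prices: S_uuu = 57.88, S_uud = 38.59, S_udd = 25.72, S_ddd = 17.15
Terminal payoffs (K − S): max(-9.881, 0) = 0, max(9.413, 0) = 9.413, max(22.28, 0) = 22.28, max(30.85, 0) = 30.85
Node uu (S = 55.12): V_uu = e^(−0.01)·[0.7727·0.0000 + 0.2273·9.4125] = 2.1182
Node ud (S = 36.75): V_ud = e^(−0.01)·[0.7727·9.4125 + 0.2273·22.2750] = 12.2134
Node dd (S = 24.5): V_dd = e^(−0.01)·[0.7727·22.2750 + 0.2273·30.8500] = 23.9831
Node u (S = 52.5): V_u = e^(−0.01)·[0.7727·2.1182 + 0.2273·12.2134] = 4.3689
Node d (S = 35): V_d = e^(−0.01)·[0.7727·12.2134 + 0.2273·23.9831] = 14.7405
Node 0 (S = 50): V_0 = e^(−0.01)·[0.7727·4.3689 + 0.2273·14.7405] = 6.6594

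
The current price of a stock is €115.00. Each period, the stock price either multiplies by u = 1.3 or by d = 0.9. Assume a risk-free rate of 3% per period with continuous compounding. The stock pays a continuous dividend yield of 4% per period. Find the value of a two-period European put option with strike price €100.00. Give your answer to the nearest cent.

Per-period risk-free factor R = e^0.03 = 1.0305; dividend-adjusted growth = e^(0.03−0.04) = 0.9900.
Risk-neutral probability p = (0.9900 − 0.9)/(1.3 − 0.9) = 0.0900/0.4000 = 0.2251
Terminal stock prices: S_uu = 194.4, S_ud = 134.6, S_dd = 93.15
Terminal payoffs (K − S): max(-94.35, 0) = 0, max(-34.55, 0) = 0, max(6.85, 0) = 6.85
Node u (S = 149.5): V_u = e^(−0.03)·[0.2251·0.0000 + 0.7749·0.0000] = 0.0000
Node d (S = 103.5): V_d = e^(−0.03)·[0.2251·0.0000 + 0.7749·6.8500] = 5.1510
Node 0 (S = 115): V_0 = e^(−0.03)·[0.2251·0.0000 + 0.7749·5.1510] = 3.8734

€3.87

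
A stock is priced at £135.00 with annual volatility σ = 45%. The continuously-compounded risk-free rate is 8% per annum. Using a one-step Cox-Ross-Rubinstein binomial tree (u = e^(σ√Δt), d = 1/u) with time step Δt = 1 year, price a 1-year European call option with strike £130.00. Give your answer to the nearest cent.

£36.12

CRR parameters: u = e^(σ√Δt) = e^(0.45·√1) = 1.5683, d = 1/u = 0.6376
Per-period rate: rΔt = 0.08·1 = 0.08, so R = e^0.08 = 1.0833
Risk-neutral probability p = (e^0.08 − 0.6376)/(1.5683 − 0.6376) = 0.4457/0.9307 = 0.4789
Terminal stock prices: S_u = 211.7, S_d = 86.08
Terminal payoffs (S − K): max(81.72, 0) = 81.72, max(-43.92, 0) = 0
Node 0 (S = 135): V_0 = e^(−0.08)·[0.4789·81.7221 + 0.5211·0.0000] = 36.1241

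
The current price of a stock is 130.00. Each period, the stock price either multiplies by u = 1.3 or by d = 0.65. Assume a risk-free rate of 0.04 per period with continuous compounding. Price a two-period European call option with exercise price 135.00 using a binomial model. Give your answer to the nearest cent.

Risk-neutral probability p = (e^0.04 − 0.65)/(1.3 − 0.65) = 0.3908/0.6500 = 0.6012
Terminal stock prices: S_uu = 219.7, S_ud = 109.9, S_dd = 54.93
Terminal payoffs (S − K): max(84.7, 0) = 84.7, max(-25.15, 0) = 0, max(-80.07, 0) = 0
Node u (S = 169): V_u = e^(−0.04)·[0.6012·84.7000 + 0.3988·0.0000] = 48.9288
Node d (S = 84.5): V_d = e^(−0.04)·[0.6012·0.0000 + 0.3988·0.0000] = 0.0000
Node 0 (S = 130): V_0 = e^(−0.04)·[0.6012·48.9288 + 0.3988·0.0000] = 28.2648

28.26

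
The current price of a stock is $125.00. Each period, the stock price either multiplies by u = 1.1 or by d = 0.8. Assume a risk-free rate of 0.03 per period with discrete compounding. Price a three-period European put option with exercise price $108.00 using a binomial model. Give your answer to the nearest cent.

$2.80

Risk-neutral probability p = (1 + 0.03 − 0.8)/(1.1 − 0.8) = 0.2300/0.3000 = 0.7667
Terminal stock prices: S_uuu = 166.4, S_uud = 121, S_udd = 88, S_ddd = 64
Terminal payoffs (K − S): max(-58.38, 0) = 0, max(-13, 0) = 0, max(20, 0) = 20, max(44, 0) = 44
Node uu (S = 151.3): V_uu = 1/1.03·[0.7667·0.0000 + 0.2333·0.0000] = 0.0000
Node ud (S = 110): V_ud = 1/1.03·[0.7667·0.0000 + 0.2333·20.0000] = 4.5307
Node dd (S = 80): V_dd = 1/1.03·[0.7667·20.0000 + 0.2333·44.0000] = 24.8544
Node u (S = 137.5): V_u = 1/1.03·[0.7667·0.0000 + 0.2333·4.5307] = 1.0264
Node d (S = 100): V_d = 1/1.03·[0.7667·4.5307 + 0.2333·24.8544] = 9.0028
Node 0 (S = 125): V_0 = 1/1.03·[0.7667·1.0264 + 0.2333·9.0028] = 2.8035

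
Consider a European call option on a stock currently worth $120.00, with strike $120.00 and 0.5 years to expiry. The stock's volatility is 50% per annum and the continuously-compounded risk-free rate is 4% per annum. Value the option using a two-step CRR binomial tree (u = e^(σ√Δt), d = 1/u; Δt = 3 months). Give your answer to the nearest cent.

$15.99

CRR parameters: u = e^(σ√Δt) = e^(0.5·√0.25) = 1.2840, d = 1/u = 0.7788
Per-period rate: rΔt = 0.04·0.25 = 0.01, so R = e^0.01 = 1.0101
Risk-neutral probability p = (e^0.01 − 0.7788)/(1.2840 − 0.7788) = 0.2312/0.5052 = 0.4577
Terminal stock prices: S_uu = 197.8, S_ud = 120, S_dd = 72.78
Terminal payoffs (S − K): max(77.85, 0) = 77.85, max(0, 0) = 0, max(-47.22, 0) = 0
Node u (S = 154.1): V_u = e^(−0.01)·[0.4577·77.8466 + 0.5423·0.0000] = 35.2771
Node d (S = 93.46): V_d = e^(−0.01)·[0.4577·0.0000 + 0.5423·0.0000] = 0.0000
Node 0 (S = 120): V_0 = e^(−0.01)·[0.4577·35.2771 + 0.5423·0.0000] = 15.9862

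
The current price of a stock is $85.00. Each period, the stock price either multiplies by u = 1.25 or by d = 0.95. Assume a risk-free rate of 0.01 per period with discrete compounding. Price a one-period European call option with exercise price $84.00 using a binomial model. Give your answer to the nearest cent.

$4.41

Risk-neutral probability p = (1 + 0.01 − 0.95)/(1.25 − 0.95) = 0.0600/0.3000 = 0.2000
Terminal stock prices: S_u = 106.2, S_d = 80.75
Terminal payoffs (S − K): max(22.25, 0) = 22.25, max(-3.25, 0) = 0
Node 0 (S = 85): V_0 = 1/1.01·[0.2000·22.2500 + 0.8000·0.0000] = 4.4059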